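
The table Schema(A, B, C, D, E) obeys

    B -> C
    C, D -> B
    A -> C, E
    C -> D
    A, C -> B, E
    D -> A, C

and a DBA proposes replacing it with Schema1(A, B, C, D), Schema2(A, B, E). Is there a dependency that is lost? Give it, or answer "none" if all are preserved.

none

B → C lies within Schema1.
C, D → B lies within Schema1.
A → C, E: restricted closure across fragments reaches C, E.
C → D lies within Schema1.
A, C → B, E: restricted closure across fragments reaches B, E.
D → A, C lies within Schema1.
Every dependency is enforceable on the fragments, so the decomposition is dependency-preserving.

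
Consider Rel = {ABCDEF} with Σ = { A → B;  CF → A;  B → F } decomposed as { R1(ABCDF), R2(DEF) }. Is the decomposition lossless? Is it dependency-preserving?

lossy but dependency-preserving

Lossless test: (DF)⁺ = {DF}, which is a superkey of neither fragment — lossy.
Dependency preservation: every FD's attributes lie within a single fragment, so each can be enforced locally — preserved.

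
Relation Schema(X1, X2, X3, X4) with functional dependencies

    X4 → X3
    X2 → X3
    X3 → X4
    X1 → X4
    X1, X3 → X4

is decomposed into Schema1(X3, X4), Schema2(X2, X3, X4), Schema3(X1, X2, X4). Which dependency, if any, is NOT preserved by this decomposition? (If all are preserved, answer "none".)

none

X4 → X3 lies within Schema1.
X2 → X3 lies within Schema2.
X3 → X4 lies within Schema1.
X1 → X4 lies within Schema3.
X1, X3 → X4: restricted closure across fragments reaches X4.
Every dependency is enforceable on the fragments, so the decomposition is dependency-preserving.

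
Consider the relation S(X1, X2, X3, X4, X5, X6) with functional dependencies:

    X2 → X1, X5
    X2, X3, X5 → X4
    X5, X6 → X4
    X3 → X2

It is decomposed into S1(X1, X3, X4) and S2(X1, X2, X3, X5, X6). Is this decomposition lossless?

Yes

Common attributes: S1 ∩ S2 = {X1, X3}.
Closure of {X1, X3}: X3 → X2 applies, adding X2; X2 → X1, X5 applies, adding X5; X2, X3, X5 → X4 applies, adding X4. So (X1, X3)⁺ = {X1, X2, X3, X4, X5}.
This closure contains every attribute of S1, so S1 ∩ S2 → S1. The join is lossless.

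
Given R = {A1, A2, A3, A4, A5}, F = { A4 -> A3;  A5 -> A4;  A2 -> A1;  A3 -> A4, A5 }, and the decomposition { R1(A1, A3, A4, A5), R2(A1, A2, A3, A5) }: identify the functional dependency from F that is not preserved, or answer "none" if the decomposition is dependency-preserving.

none

A4 → A3 lies within R1.
A5 → A4 lies within R1.
A2 → A1 lies within R2.
A3 → A4, A5 lies within R1.
Every dependency is enforceable on the fragments, so the decomposition is dependency-preserving.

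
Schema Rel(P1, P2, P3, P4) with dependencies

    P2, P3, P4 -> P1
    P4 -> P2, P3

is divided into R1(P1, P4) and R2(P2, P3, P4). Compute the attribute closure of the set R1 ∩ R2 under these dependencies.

P1, P2, P3, P4

R1 ∩ R2 = {P4}.
P4 → P2, P3 applies, adding P2, P3
P2, P3, P4 → P1 applies, adding P1
Closure: {P1, P2, P3, P4}.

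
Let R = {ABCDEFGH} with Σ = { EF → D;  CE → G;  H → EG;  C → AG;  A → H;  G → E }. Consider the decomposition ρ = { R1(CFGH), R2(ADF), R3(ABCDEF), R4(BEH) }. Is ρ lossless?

Yes

Chase test. Columns are ABCDEFGH; row i has aⱼ where attribute j ∈ Ri, else bᵢⱼ.
Initial tableau (one row per fragment):
  row 1: b11 b12 a3 b14 b15 a6 a7 a8
  row 2: a1 b22 b23 a4 b25 a6 b27 b28
  row 3: a1 a2 a3 a4 a5 a6 b37 b38
  row 4: b41 a2 b43 b44 a5 b46 b47 a8
Rows 1 and 4 agree on H; apply H→EG and equate their EG entries.
Rows 1 and 3 agree on C; apply C→AG and equate their AG entries.
Rows 1 and 2 agree on A; apply A→H and equate their H entries.
Rows 1 and 3 agree on A; apply A→H and equate their H entries.
Rows 1 and 3 agree on EF; apply EF→D and equate their D entries.
Rows 1 and 2 agree on H; apply H→EG and equate their EG entries.
Row 3 is now all distinguished symbols — the join is lossless.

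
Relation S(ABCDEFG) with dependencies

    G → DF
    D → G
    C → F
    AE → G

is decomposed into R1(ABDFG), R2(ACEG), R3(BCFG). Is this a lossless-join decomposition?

No

Chase test. Columns are ABCDEFG; row i has aⱼ where attribute j ∈ Ri, else bᵢⱼ.
Initial tableau (one row per fragment):
  row 1: a1 a2 b13 a4 b15 a6 a7
  row 2: a1 b22 a3 b24 a5 b26 a7
  row 3: b31 a2 a3 b34 b35 a6 a7
Rows 1 and 2 agree on G; apply G→DF and equate their DF entries.
Rows 1 and 3 agree on G; apply G→DF and equate their DF entries.
No row becomes fully distinguished — the join is lossy.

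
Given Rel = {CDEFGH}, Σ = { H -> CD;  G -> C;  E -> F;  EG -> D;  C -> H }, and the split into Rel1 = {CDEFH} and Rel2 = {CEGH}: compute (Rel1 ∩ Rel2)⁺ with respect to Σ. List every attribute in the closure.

Rel1 ∩ Rel2 = {CEH}.
H → CD applies, adding D
E → F applies, adding F
Closure: {CDEFH}.

CDEFH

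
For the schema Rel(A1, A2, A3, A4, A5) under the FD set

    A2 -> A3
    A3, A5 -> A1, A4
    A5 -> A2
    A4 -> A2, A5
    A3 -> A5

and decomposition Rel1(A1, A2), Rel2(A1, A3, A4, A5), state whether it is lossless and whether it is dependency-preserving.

Lossless test: (A1)⁺ = {A1}, which is a superkey of neither fragment — lossy.
Dependency preservation: the restricted closure of {A2} across the fragments never reaches {A3}, so A2 → A3 cannot be enforced without a join — not preserved.

lossy and not dependency-preserving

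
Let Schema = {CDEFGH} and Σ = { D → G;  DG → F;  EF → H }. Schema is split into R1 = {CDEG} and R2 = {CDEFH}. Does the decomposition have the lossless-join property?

Yes

Common attributes: R1 ∩ R2 = {CDE}.
Closure of {CDE}: D → G applies, adding G; DG → F applies, adding F; EF → H applies, adding H. So (CDE)⁺ = {CDEFGH}.
This closure contains every attribute of R1, so R1 ∩ R2 → R1. The join is lossless.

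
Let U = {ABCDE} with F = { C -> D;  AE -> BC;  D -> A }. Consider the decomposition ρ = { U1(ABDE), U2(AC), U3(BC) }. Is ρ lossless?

No

Chase test. Columns are ABCDE; row i has aⱼ where attribute j ∈ Ui, else bᵢⱼ.
Initial tableau (one row per fragment):
  row 1: a1 a2 b13 a4 a5
  row 2: a1 b22 a3 b24 b25
  row 3: b31 a2 a3 b34 b35
Rows 2 and 3 agree on C; apply C→D and equate their D entries.
Rows 2 and 3 agree on D; apply D→A and equate their A entries.
No row becomes fully distinguished — the join is lossy.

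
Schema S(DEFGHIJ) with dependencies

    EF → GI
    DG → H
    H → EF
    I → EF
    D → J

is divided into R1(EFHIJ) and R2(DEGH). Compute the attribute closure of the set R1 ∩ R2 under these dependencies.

EFGHI

R1 ∩ R2 = {EH}.
H → EF applies, adding F
EF → GI applies, adding GI
Closure: {EFGHI}.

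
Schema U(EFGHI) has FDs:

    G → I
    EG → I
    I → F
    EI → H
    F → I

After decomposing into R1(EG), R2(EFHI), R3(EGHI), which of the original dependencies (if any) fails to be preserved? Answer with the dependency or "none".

G → I lies within R3.
EG → I lies within R3.
I → F lies within R2.
EI → H lies within R2.
F → I lies within R2.
Every dependency is enforceable on the fragments, so the decomposition is dependency-preserving.

none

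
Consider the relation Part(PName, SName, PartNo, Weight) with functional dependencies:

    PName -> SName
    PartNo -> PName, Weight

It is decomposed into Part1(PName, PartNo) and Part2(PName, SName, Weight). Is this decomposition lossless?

No

Common attributes: Part1 ∩ Part2 = {PName}.
Closure of {PName}: PName → SName applies, adding SName. So (PName)⁺ = {PName, SName}.
The closure contains neither all of Part1 = {PName, PartNo} nor all of Part2 = {PName, SName, Weight}, so the common attributes are not a superkey of either fragment. The join is lossy.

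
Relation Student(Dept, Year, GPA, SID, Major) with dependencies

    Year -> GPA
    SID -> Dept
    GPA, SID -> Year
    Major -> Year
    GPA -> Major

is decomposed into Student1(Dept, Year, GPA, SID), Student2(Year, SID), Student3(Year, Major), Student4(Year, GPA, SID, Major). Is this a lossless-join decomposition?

Chase test. Columns are Dept, Year, GPA, SID, Major; row i has aⱼ where attribute j ∈ Studenti, else bᵢⱼ.
Initial tableau (one row per fragment):
  row 1: a1 a2 a3 a4 b15
  row 2: b21 a2 b23 a4 b25
  row 3: b31 a2 b33 b34 a5
  row 4: b41 a2 a3 a4 a5
Rows 1 and 2 agree on Year; apply Year→GPA and equate their GPA entries.
Rows 1 and 3 agree on Year; apply Year→GPA and equate their GPA entries.
Rows 1 and 2 agree on SID; apply SID→Dept and equate their Dept entries.
Rows 1 and 4 agree on SID; apply SID→Dept and equate their Dept entries.
Rows 1 and 2 agree on GPA; apply GPA→Major and equate their Major entries.
Rows 1 and 3 agree on GPA; apply GPA→Major and equate their Major entries.
Row 1 is now all distinguished symbols — the join is lossless.

Yes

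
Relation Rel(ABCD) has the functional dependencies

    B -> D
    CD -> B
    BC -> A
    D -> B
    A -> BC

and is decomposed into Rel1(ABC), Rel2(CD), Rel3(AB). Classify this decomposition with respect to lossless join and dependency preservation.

Lossless test (chase): Rows 1 and 3 agree on B; apply B→D and equate their D entries. Rows 1 and 3 agree on A; apply A→BC and equate their BC entries. No row becomes fully distinguished — the join is lossy.
Dependency preservation: the restricted closure of {B} across the fragments never reaches {D}, so B → D cannot be enforced without a join — not preserved.

lossy and not dependency-preserving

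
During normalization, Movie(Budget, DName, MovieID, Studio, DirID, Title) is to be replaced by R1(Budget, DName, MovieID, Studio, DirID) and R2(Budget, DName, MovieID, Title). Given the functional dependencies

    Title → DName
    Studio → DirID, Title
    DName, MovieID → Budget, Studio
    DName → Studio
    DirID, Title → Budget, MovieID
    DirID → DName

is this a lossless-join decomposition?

Common attributes: R1 ∩ R2 = {Budget, DName, MovieID}.
Closure of {Budget, DName, MovieID}: DName, MovieID → Budget, Studio applies, adding Studio; Studio → DirID, Title applies, adding DirID, Title. So (Budget, DName, MovieID)⁺ = {Budget, DName, MovieID, Studio, DirID, Title}.
This closure contains every attribute of R1, so R1 ∩ R2 → R1. The join is lossless.

Yes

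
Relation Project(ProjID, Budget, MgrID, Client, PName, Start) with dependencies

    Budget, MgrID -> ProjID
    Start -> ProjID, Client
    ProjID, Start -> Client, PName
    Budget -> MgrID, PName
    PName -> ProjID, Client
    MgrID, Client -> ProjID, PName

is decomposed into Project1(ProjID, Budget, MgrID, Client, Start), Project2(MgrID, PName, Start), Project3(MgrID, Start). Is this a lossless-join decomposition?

Chase test. Columns are ProjID, Budget, MgrID, Client, PName, Start; row i has aⱼ where attribute j ∈ Projecti, else bᵢⱼ.
Initial tableau (one row per fragment):
  row 1: a1 a2 a3 a4 b15 a6
  row 2: b21 b22 a3 b24 a5 a6
  row 3: b31 b32 a3 b34 b35 a6
Rows 1 and 2 agree on Start; apply Start→ProjID, Client and equate their ProjID, Client entries.
Rows 1 and 3 agree on Start; apply Start→ProjID, Client and equate their ProjID, Client entries.
Rows 1 and 2 agree on ProjID, Start; apply ProjID, Start→Client, PName and equate their Client, PName entries.
Rows 1 and 3 agree on ProjID, Start; apply ProjID, Start→Client, PName and equate their Client, PName entries.
Row 1 is now all distinguished symbols — the join is lossless.

Yes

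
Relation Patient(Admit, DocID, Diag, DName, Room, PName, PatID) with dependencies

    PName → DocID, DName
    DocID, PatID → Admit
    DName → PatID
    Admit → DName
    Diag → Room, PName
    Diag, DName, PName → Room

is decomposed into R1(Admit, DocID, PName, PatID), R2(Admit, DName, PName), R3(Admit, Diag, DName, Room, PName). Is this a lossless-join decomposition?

Yes

Chase test. Columns are Admit, DocID, Diag, DName, Room, PName, PatID; row i has aⱼ where attribute j ∈ Ri, else bᵢⱼ.
Initial tableau (one row per fragment):
  row 1: a1 a2 b13 b14 b15 a6 a7
  row 2: a1 b22 b23 a4 b25 a6 b27
  row 3: a1 b32 a3 a4 a5 a6 b37
Rows 1 and 2 agree on PName; apply PName→DocID, DName and equate their DocID, DName entries.
Rows 1 and 3 agree on PName; apply PName→DocID, DName and equate their DocID, DName entries.
Rows 1 and 2 agree on DName; apply DName→PatID and equate their PatID entries.
Rows 1 and 3 agree on DName; apply DName→PatID and equate their PatID entries.
Row 3 is now all distinguished symbols — the join is lossless.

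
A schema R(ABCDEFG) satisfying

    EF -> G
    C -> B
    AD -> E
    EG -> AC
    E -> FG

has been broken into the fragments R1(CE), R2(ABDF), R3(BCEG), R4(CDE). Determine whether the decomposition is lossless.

Chase test. Columns are ABCDEFG; row i has aⱼ where attribute j ∈ Ri, else bᵢⱼ.
Initial tableau (one row per fragment):
  row 1: b11 b12 a3 b14 a5 b16 b17
  row 2: a1 a2 b23 a4 b25 a6 b27
  row 3: b31 a2 a3 b34 a5 b36 a7
  row 4: b41 b42 a3 a4 a5 b46 b47
Rows 1 and 3 agree on C; apply C→B and equate their B entries.
Rows 1 and 4 agree on C; apply C→B and equate their B entries.
Rows 1 and 3 agree on E; apply E→FG and equate their FG entries.
Rows 1 and 4 agree on E; apply E→FG and equate their FG entries.
Rows 1 and 3 agree on EG; apply EG→AC and equate their AC entries.
Rows 1 and 4 agree on EG; apply EG→AC and equate their AC entries.
No row becomes fully distinguished — the join is lossy.

No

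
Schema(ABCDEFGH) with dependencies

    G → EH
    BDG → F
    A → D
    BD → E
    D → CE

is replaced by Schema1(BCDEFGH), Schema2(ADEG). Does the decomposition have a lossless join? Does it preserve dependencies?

Lossless test: (DEG)⁺ = {CDEGH}, which is a superkey of neither fragment — lossy.
Dependency preservation: every FD's attributes lie within a single fragment, so each can be enforced locally — preserved.

lossy but dependency-preserving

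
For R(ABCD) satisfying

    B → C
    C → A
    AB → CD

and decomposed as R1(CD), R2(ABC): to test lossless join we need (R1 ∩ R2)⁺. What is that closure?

AC

R1 ∩ R2 = {C}.
C → A applies, adding A
Closure: {AC}.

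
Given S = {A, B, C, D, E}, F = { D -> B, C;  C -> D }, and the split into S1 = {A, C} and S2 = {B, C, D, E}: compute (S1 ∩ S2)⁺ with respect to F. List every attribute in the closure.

S1 ∩ S2 = {C}.
C → D applies, adding D
D → B, C applies, adding B
Closure: {B, C, D}.

B, C, D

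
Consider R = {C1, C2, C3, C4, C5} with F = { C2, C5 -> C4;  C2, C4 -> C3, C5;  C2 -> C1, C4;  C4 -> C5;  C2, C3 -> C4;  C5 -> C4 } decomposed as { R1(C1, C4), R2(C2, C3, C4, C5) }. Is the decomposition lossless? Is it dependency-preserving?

Lossless test: (C4)⁺ = {C4, C5}, which is a superkey of neither fragment — lossy.
Dependency preservation: the restricted closure of {C2} across the fragments never reaches {C1, C4}, so C2 → C1, C4 cannot be enforced without a join — not preserved.

lossy and not dependency-preserving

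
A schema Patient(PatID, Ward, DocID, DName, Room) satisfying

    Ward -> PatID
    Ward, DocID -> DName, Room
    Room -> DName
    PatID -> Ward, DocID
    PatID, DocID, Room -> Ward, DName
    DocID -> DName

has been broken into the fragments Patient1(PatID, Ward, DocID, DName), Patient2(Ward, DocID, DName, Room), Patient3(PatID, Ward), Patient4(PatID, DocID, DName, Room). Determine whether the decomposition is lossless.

Yes

Chase test. Columns are PatID, Ward, DocID, DName, Room; row i has aⱼ where attribute j ∈ Patienti, else bᵢⱼ.
Initial tableau (one row per fragment):
  row 1: a1 a2 a3 a4 b15
  row 2: b21 a2 a3 a4 a5
  row 3: a1 a2 b33 b34 b35
  row 4: a1 b42 a3 a4 a5
Rows 1 and 2 agree on Ward; apply Ward→PatID and equate their PatID entries.
Rows 1 and 2 agree on Ward, DocID; apply Ward, DocID→DName, Room and equate their DName, Room entries.
Rows 1 and 3 agree on PatID; apply PatID→Ward, DocID and equate their Ward, DocID entries.
Rows 1 and 4 agree on PatID; apply PatID→Ward, DocID and equate their Ward, DocID entries.
Rows 1 and 3 agree on DocID; apply DocID→DName and equate their DName entries.
Rows 1 and 3 agree on Ward, DocID; apply Ward, DocID→DName, Room and equate their DName, Room entries.
Row 1 is now all distinguished symbols — the join is lossless.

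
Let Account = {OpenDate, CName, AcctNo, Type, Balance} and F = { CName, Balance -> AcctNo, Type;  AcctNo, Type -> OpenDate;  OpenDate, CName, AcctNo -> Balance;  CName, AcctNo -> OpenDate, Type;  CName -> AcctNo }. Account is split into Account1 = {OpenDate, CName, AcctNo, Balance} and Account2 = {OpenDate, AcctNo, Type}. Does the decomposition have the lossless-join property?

Common attributes: Account1 ∩ Account2 = {OpenDate, AcctNo}.
No dependency enlarges {OpenDate, AcctNo}, so (OpenDate, AcctNo)⁺ = {OpenDate, AcctNo}.
The closure contains neither all of Account1 = {OpenDate, CName, AcctNo, Balance} nor all of Account2 = {OpenDate, AcctNo, Type}, so the common attributes are not a superkey of either fragment. The join is lossy.

No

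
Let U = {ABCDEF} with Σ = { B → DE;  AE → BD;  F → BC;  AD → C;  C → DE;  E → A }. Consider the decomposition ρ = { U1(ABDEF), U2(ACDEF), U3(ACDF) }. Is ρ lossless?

Yes

Chase test. Columns are ABCDEF; row i has aⱼ where attribute j ∈ Ui, else bᵢⱼ.
Initial tableau (one row per fragment):
  row 1: a1 a2 b13 a4 a5 a6
  row 2: a1 b22 a3 a4 a5 a6
  row 3: a1 b32 a3 a4 b35 a6
Rows 1 and 2 agree on AE; apply AE→BD and equate their BD entries.
Rows 1 and 2 agree on F; apply F→BC and equate their BC entries.
Rows 1 and 3 agree on F; apply F→BC and equate their BC entries.
Rows 1 and 3 agree on C; apply C→DE and equate their DE entries.
Row 1 is now all distinguished symbols — the join is lossless.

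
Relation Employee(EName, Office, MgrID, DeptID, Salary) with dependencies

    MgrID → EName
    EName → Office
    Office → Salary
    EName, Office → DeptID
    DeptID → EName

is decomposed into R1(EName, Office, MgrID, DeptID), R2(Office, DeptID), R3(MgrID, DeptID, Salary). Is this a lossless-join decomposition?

Yes

Chase test. Columns are EName, Office, MgrID, DeptID, Salary; row i has aⱼ where attribute j ∈ Ri, else bᵢⱼ.
Initial tableau (one row per fragment):
  row 1: a1 a2 a3 a4 b15
  row 2: b21 a2 b23 a4 b25
  row 3: b31 b32 a3 a4 a5
Rows 1 and 3 agree on MgrID; apply MgrID→EName and equate their EName entries.
Rows 1 and 3 agree on EName; apply EName→Office and equate their Office entries.
Rows 1 and 2 agree on Office; apply Office→Salary and equate their Salary entries.
Rows 1 and 3 agree on Office; apply Office→Salary and equate their Salary entries.
Rows 1 and 2 agree on DeptID; apply DeptID→EName and equate their EName entries.
Row 1 is now all distinguished symbols — the join is lossless.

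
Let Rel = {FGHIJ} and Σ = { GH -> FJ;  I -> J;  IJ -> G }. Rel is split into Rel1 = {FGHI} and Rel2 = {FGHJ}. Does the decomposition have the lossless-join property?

Common attributes: Rel1 ∩ Rel2 = {FGH}.
Closure of {FGH}: GH → FJ applies, adding J. So (FGH)⁺ = {FGHJ}.
This closure contains every attribute of Rel2, so Rel1 ∩ Rel2 → Rel2. The join is lossless.

Yes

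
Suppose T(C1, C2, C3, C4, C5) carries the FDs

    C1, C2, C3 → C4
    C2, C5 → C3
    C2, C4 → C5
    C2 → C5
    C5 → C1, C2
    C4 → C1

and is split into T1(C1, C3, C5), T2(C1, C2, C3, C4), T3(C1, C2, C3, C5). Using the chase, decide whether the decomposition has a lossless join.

Yes

Chase test. Columns are C1, C2, C3, C4, C5; row i has aⱼ where attribute j ∈ Ti, else bᵢⱼ.
Initial tableau (one row per fragment):
  row 1: a1 b12 a3 b14 a5
  row 2: a1 a2 a3 a4 b25
  row 3: a1 a2 a3 b34 a5
Rows 2 and 3 agree on C1, C2, C3; apply C1, C2, C3→C4 and equate their C4 entries.
Rows 2 and 3 agree on C2, C4; apply C2, C4→C5 and equate their C5 entries.
Rows 1 and 2 agree on C5; apply C5→C1, C2 and equate their C1, C2 entries.
Rows 1 and 2 agree on C1, C2, C3; apply C1, C2, C3→C4 and equate their C4 entries.
Row 1 is now all distinguished symbols — the join is lossless.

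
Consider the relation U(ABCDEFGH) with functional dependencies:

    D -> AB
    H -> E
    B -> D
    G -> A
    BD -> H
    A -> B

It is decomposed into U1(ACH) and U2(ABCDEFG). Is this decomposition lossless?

Common attributes: U1 ∩ U2 = {AC}.
Closure of {AC}: A → B applies, adding B; B → D applies, adding D; BD → H applies, adding H; H → E applies, adding E. So (AC)⁺ = {ABCDEH}.
This closure contains every attribute of U1, so U1 ∩ U2 → U1. The join is lossless.

Yes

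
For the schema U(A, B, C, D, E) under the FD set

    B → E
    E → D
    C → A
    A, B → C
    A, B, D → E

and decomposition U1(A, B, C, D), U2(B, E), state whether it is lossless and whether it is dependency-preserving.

lossless but not dependency-preserving

Lossless test: (B)⁺ = {B, D, E}, which contains all of one fragment — lossless.
Dependency preservation: the restricted closure of {E} across the fragments never reaches {D}, so E → D cannot be enforced without a join — not preserved.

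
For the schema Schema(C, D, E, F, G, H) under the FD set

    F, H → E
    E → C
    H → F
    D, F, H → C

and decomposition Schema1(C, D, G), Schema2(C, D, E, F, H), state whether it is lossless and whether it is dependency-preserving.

lossy but dependency-preserving

Lossless test: (C, D)⁺ = {C, D}, which is a superkey of neither fragment — lossy.
Dependency preservation: every FD's attributes lie within a single fragment, so each can be enforced locally — preserved.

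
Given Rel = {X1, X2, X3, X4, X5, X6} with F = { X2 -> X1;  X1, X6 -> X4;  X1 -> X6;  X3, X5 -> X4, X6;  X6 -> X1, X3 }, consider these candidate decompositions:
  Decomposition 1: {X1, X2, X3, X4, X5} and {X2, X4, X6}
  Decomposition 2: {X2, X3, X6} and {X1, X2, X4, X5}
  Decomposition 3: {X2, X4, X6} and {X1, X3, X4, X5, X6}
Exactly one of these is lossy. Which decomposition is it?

Decomposition 1: common = {X2, X4}, closure = {X1, X2, X3, X4, X6} → lossless.
Decomposition 2: common = {X2}, closure = {X1, X2, X3, X4, X6} → lossless.
Decomposition 3: common = {X4, X6}, closure = {X1, X3, X4, X6} → lossy.

Decomposition 3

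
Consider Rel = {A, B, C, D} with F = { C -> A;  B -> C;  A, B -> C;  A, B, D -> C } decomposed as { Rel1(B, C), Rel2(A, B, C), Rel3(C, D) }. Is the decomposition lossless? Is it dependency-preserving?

Lossless test (chase): Rows 1 and 2 agree on C; apply C→A and equate their A entries. Rows 1 and 3 agree on C; apply C→A and equate their A entries. No row becomes fully distinguished — the join is lossy.
Dependency preservation: A, B, D → C is not contained in any single fragment, but the restricted closure of its left-hand side across the fragments still reaches the right-hand side; the remaining FDs each lie inside some fragment. All dependencies are preserved.

lossy but dependency-preserving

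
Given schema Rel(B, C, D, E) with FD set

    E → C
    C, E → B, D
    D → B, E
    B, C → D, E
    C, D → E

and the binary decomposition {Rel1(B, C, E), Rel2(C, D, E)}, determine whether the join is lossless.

Yes

Common attributes: Rel1 ∩ Rel2 = {C, E}.
Closure of {C, E}: C, E → B, D applies, adding B, D. So (C, E)⁺ = {B, C, D, E}.
This closure contains every attribute of Rel1, so Rel1 ∩ Rel2 → Rel1. The join is lossless.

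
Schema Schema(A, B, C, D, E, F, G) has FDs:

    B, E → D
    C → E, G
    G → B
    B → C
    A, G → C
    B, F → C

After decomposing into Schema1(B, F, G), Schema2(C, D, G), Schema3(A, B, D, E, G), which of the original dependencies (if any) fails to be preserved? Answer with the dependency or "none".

B, E → D lies within Schema3.
C → E, G: restricted closure across fragments reaches E, G.
G → B lies within Schema1.
B → C: restricted closure across fragments reaches C.
A, G → C: restricted closure across fragments reaches C.
B, F → C: restricted closure across fragments reaches C.
Every dependency is enforceable on the fragments, so the decomposition is dependency-preserving.

none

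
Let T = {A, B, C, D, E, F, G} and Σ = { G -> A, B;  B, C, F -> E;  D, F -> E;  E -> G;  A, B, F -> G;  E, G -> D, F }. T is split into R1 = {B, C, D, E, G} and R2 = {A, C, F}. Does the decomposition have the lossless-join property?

No

Common attributes: R1 ∩ R2 = {C}.
No dependency enlarges {C}, so (C)⁺ = {C}.
The closure contains neither all of R1 = {B, C, D, E, G} nor all of R2 = {A, C, F}, so the common attributes are not a superkey of either fragment. The join is lossy.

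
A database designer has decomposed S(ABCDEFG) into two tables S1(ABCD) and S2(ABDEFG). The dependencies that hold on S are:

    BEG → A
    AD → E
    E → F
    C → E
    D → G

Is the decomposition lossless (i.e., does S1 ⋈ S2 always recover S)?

Yes

Common attributes: S1 ∩ S2 = {ABD}.
Closure of {ABD}: AD → E applies, adding E; E → F applies, adding F; D → G applies, adding G. So (ABD)⁺ = {ABDEFG}.
This closure contains every attribute of S2, so S1 ∩ S2 → S2. The join is lossless.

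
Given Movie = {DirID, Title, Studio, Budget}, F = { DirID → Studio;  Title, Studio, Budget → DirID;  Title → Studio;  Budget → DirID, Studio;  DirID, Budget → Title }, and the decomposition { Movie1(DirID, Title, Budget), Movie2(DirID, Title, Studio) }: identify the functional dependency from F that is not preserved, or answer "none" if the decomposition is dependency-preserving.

none

DirID → Studio lies within Movie2.
Title, Studio, Budget → DirID: restricted closure across fragments reaches DirID.
Title → Studio lies within Movie2.
Budget → DirID, Studio: restricted closure across fragments reaches DirID, Studio.
DirID, Budget → Title lies within Movie1.
Every dependency is enforceable on the fragments, so the decomposition is dependency-preserving.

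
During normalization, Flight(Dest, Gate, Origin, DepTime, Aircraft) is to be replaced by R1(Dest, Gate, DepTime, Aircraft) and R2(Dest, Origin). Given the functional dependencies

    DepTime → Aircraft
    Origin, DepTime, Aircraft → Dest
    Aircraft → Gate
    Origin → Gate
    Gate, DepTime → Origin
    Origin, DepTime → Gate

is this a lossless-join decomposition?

Common attributes: R1 ∩ R2 = {Dest}.
No dependency enlarges {Dest}, so (Dest)⁺ = {Dest}.
The closure contains neither all of R1 = {Dest, Gate, DepTime, Aircraft} nor all of R2 = {Dest, Origin}, so the common attributes are not a superkey of either fragment. The join is lossy.

No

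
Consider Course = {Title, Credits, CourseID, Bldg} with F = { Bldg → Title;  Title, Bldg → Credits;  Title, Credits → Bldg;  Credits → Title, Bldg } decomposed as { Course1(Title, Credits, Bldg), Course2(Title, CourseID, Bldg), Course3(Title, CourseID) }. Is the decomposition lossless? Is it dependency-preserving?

lossless and dependency-preserving

Lossless test (chase): Rows 1 and 2 agree on Title, Bldg; apply Title, Bldg→Credits and equate their Credits entries. Row 2 is now all distinguished symbols — the join is lossless.
Dependency preservation: every FD's attributes lie within a single fragment, so each can be enforced locally — preserved.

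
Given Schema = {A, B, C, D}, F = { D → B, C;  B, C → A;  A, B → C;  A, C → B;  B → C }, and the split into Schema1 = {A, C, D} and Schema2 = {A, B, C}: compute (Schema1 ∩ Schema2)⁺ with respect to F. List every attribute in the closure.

A, B, C

Schema1 ∩ Schema2 = {A, C}.
A, C → B applies, adding B
Closure: {A, B, C}.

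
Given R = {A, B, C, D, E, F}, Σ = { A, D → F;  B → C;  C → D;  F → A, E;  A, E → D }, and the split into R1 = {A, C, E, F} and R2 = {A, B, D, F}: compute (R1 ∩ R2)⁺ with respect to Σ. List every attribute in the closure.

A, D, E, F

R1 ∩ R2 = {A, F}.
F → A, E applies, adding E
A, E → D applies, adding D
Closure: {A, D, E, F}.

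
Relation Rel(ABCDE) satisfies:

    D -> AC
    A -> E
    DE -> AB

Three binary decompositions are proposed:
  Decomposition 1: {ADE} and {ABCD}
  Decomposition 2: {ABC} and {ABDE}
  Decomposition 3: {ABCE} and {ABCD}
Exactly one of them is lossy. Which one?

Decomposition 1: common = {AD}, closure = {ABCDE} → lossless.
Decomposition 2: common = {AB}, closure = {ABE} → lossy.
Decomposition 3: common = {ABC}, closure = {ABCE} → lossless.

Decomposition 2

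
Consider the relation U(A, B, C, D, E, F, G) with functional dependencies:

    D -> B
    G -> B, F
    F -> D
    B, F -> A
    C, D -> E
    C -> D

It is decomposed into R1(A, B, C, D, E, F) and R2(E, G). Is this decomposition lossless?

Common attributes: R1 ∩ R2 = {E}.
No dependency enlarges {E}, so (E)⁺ = {E}.
The closure contains neither all of R1 = {A, B, C, D, E, F} nor all of R2 = {E, G}, so the common attributes are not a superkey of either fragment. The join is lossy.

No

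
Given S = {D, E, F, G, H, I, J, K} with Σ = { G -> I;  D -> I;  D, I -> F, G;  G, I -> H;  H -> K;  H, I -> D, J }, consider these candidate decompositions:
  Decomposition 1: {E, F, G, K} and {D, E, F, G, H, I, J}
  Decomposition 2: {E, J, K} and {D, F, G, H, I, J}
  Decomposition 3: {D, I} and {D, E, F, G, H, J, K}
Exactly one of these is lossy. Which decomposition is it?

Decomposition 1: common = {E, F, G}, closure = {D, E, F, G, H, I, J, K} → lossless.
Decomposition 2: common = {J}, closure = {J} → lossy.
Decomposition 3: common = {D}, closure = {D, F, G, H, I, J, K} → lossless.

Decomposition 2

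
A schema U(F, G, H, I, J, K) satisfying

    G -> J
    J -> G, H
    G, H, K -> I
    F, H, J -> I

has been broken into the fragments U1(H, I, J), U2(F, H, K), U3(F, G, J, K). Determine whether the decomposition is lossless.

No

Chase test. Columns are F, G, H, I, J, K; row i has aⱼ where attribute j ∈ Ui, else bᵢⱼ.
Initial tableau (one row per fragment):
  row 1: b11 b12 a3 a4 a5 b16
  row 2: a1 b22 a3 b24 b25 a6
  row 3: a1 a2 b33 b34 a5 a6
Rows 1 and 3 agree on J; apply J→G, H and equate their G, H entries.
No row becomes fully distinguished — the join is lossy.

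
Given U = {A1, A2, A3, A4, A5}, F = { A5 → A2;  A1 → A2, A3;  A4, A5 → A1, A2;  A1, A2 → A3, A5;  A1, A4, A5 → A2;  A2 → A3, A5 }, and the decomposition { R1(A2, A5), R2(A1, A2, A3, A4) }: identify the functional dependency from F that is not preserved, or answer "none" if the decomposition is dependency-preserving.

A5 → A2 lies within R1.
A1 → A2, A3 lies within R2.
A4, A5 → A1, A2: restricted closure across fragments reaches A1, A2.
A1, A2 → A3, A5: restricted closure across fragments reaches A3, A5.
A1, A4, A5 → A2: restricted closure across fragments reaches A2.
A2 → A3, A5: restricted closure across fragments reaches A3, A5.
Every dependency is enforceable on the fragments, so the decomposition is dependency-preserving.

none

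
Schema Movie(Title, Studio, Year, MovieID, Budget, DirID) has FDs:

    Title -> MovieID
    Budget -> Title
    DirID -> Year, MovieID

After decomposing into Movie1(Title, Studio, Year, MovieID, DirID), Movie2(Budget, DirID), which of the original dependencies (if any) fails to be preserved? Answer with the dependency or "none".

Budget -> Title

Check Budget → Title: no single fragment contains all of {Title, Budget}, and the restricted closure of {Budget} across the fragments never reaches {Title}.
Title → MovieID is preserved.
DirID → Year, MovieID is preserved.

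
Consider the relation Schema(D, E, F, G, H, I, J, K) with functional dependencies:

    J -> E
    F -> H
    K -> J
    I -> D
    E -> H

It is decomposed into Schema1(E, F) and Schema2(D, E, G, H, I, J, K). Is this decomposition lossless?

No

Common attributes: Schema1 ∩ Schema2 = {E}.
Closure of {E}: E → H applies, adding H. So (E)⁺ = {E, H}.
The closure contains neither all of Schema1 = {E, F} nor all of Schema2 = {D, E, G, H, I, J, K}, so the common attributes are not a superkey of either fragment. The join is lossy.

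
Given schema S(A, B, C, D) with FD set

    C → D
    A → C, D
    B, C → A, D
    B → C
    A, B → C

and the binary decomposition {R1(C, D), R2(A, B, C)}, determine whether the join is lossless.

Yes

Common attributes: R1 ∩ R2 = {C}.
Closure of {C}: C → D applies, adding D. So (C)⁺ = {C, D}.
This closure contains every attribute of R1, so R1 ∩ R2 → R1. The join is lossless.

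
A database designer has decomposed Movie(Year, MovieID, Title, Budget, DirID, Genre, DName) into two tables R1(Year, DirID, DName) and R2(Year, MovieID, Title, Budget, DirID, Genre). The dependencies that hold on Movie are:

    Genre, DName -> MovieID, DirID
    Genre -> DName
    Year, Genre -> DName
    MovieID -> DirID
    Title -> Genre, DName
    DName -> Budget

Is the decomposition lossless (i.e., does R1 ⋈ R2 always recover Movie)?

Common attributes: R1 ∩ R2 = {Year, DirID}.
No dependency enlarges {Year, DirID}, so (Year, DirID)⁺ = {Year, DirID}.
The closure contains neither all of R1 = {Year, DirID, DName} nor all of R2 = {Year, MovieID, Title, Budget, DirID, Genre}, so the common attributes are not a superkey of either fragment. The join is lossy.

No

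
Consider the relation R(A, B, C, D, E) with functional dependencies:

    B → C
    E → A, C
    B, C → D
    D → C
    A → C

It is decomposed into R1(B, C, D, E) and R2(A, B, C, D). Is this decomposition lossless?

No

Common attributes: R1 ∩ R2 = {B, C, D}.
No dependency enlarges {B, C, D}, so (B, C, D)⁺ = {B, C, D}.
The closure contains neither all of R1 = {B, C, D, E} nor all of R2 = {A, B, C, D}, so the common attributes are not a superkey of either fragment. The join is lossy.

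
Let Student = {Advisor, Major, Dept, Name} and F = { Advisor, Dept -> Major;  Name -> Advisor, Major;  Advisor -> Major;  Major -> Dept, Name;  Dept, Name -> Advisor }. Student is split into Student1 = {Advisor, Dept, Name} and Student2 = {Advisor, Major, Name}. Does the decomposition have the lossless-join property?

Common attributes: Student1 ∩ Student2 = {Advisor, Name}.
Closure of {Advisor, Name}: Name → Advisor, Major applies, adding Major; Major → Dept, Name applies, adding Dept. So (Advisor, Name)⁺ = {Advisor, Major, Dept, Name}.
This closure contains every attribute of Student1, so Student1 ∩ Student2 → Student1. The join is lossless.

Yes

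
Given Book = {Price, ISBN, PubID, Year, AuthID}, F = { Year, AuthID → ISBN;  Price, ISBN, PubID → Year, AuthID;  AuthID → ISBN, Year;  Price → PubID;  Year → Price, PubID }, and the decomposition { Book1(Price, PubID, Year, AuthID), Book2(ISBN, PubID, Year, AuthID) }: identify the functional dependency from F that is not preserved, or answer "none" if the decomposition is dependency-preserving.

Check Price, ISBN, PubID → Year, AuthID: no single fragment contains all of {Price, ISBN, PubID, Year, AuthID}, and the restricted closure of {Price, ISBN, PubID} across the fragments never reaches {Year, AuthID}.
Year, AuthID → ISBN is preserved.
AuthID → ISBN, Year is preserved.
Price → PubID is preserved.
Year → Price, PubID is preserved.

Price, ISBN, PubID → Year, AuthID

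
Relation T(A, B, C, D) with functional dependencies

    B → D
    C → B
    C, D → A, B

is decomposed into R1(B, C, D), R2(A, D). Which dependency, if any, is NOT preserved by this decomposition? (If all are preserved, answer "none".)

C, D → A, B

Check C, D → A, B: no single fragment contains all of {A, B, C, D}, and the restricted closure of {C, D} across the fragments never reaches {A, B}.
B → D is preserved.
C → B is preserved.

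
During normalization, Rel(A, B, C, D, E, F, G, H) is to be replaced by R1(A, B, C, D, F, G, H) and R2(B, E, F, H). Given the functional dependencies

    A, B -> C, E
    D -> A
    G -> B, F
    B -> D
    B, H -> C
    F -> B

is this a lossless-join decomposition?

Common attributes: R1 ∩ R2 = {B, F, H}.
Closure of {B, F, H}: B → D applies, adding D; B, H → C applies, adding C; D → A applies, adding A; A, B → C, E applies, adding E. So (B, F, H)⁺ = {A, B, C, D, E, F, H}.
This closure contains every attribute of R2, so R1 ∩ R2 → R2. The join is lossless.

Yes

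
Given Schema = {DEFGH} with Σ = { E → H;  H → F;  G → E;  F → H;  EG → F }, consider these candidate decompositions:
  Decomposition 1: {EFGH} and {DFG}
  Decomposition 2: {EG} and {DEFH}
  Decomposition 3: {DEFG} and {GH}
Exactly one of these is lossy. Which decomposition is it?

Decomposition 2

Decomposition 1: common = {FG}, closure = {EFGH} → lossless.
Decomposition 2: common = {E}, closure = {EFH} → lossy.
Decomposition 3: common = {G}, closure = {EFGH} → lossless.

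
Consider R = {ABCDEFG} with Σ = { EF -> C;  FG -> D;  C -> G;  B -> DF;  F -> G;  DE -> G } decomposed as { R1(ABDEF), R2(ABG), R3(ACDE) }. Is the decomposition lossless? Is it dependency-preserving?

lossy and not dependency-preserving

Lossless test (chase): Rows 1 and 2 agree on B; apply B→DF and equate their DF entries. Rows 1 and 2 agree on F; apply F→G and equate their G entries. Rows 1 and 3 agree on DE; apply DE→G and equate their G entries. No row becomes fully distinguished — the join is lossy.
Dependency preservation: the restricted closure of {EF} across the fragments never reaches {C}, so EF → C cannot be enforced without a join — not preserved.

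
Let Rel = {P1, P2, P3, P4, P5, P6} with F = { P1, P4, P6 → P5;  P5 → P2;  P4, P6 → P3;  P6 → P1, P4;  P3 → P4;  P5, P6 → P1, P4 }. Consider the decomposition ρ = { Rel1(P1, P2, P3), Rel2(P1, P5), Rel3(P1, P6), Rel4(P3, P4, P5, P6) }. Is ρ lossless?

Chase test. Columns are P1, P2, P3, P4, P5, P6; row i has aⱼ where attribute j ∈ Reli, else bᵢⱼ.
Initial tableau (one row per fragment):
  row 1: a1 a2 a3 b14 b15 b16
  row 2: a1 b22 b23 b24 a5 b26
  row 3: a1 b32 b33 b34 b35 a6
  row 4: b41 b42 a3 a4 a5 a6
Rows 2 and 4 agree on P5; apply P5→P2 and equate their P2 entries.
Rows 3 and 4 agree on P6; apply P6→P1, P4 and equate their P1, P4 entries.
Rows 1 and 4 agree on P3; apply P3→P4 and equate their P4 entries.
Rows 3 and 4 agree on P1, P4, P6; apply P1, P4, P6→P5 and equate their P5 entries.
Rows 2 and 3 agree on P5; apply P5→P2 and equate their P2 entries.
Rows 3 and 4 agree on P4, P6; apply P4, P6→P3 and equate their P3 entries.
No row becomes fully distinguished — the join is lossy.

No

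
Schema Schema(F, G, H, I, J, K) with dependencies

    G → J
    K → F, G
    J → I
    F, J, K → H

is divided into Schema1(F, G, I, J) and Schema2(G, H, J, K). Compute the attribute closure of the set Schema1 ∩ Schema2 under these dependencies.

G, I, J

Schema1 ∩ Schema2 = {G, J}.
J → I applies, adding I
Closure: {G, I, J}.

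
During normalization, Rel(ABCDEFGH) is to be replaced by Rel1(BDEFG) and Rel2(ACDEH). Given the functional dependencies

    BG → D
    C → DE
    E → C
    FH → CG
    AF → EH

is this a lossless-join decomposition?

Common attributes: Rel1 ∩ Rel2 = {DE}.
Closure of {DE}: E → C applies, adding C. So (DE)⁺ = {CDE}.
The closure contains neither all of Rel1 = {BDEFG} nor all of Rel2 = {ACDEH}, so the common attributes are not a superkey of either fragment. The join is lossy.

No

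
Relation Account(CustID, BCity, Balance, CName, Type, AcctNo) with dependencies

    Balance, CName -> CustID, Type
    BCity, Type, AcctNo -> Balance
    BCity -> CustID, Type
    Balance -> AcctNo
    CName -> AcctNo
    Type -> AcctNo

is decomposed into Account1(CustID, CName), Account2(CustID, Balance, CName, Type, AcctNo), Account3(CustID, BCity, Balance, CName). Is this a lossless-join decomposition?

Chase test. Columns are CustID, BCity, Balance, CName, Type, AcctNo; row i has aⱼ where attribute j ∈ Accounti, else bᵢⱼ.
Initial tableau (one row per fragment):
  row 1: a1 b12 b13 a4 b15 b16
  row 2: a1 b22 a3 a4 a5 a6
  row 3: a1 a2 a3 a4 b35 b36
Rows 2 and 3 agree on Balance, CName; apply Balance, CName→CustID, Type and equate their CustID, Type entries.
Rows 2 and 3 agree on Balance; apply Balance→AcctNo and equate their AcctNo entries.
Rows 1 and 2 agree on CName; apply CName→AcctNo and equate their AcctNo entries.
Row 3 is now all distinguished symbols — the join is lossless.

Yes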